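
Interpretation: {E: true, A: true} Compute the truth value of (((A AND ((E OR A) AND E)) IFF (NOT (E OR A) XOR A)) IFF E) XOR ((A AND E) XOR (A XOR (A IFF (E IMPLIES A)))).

false

E OR A = true OR true = true
(E OR A) AND E = true AND true = true
A AND ((E OR A) AND E) = true AND true = true
E OR A = true OR true = true
NOT (E OR A) = NOT true = false
NOT (E OR A) XOR A = false XOR true = true
(A AND ((E OR A) AND E)) IFF (NOT (E OR A) XOR A) = true IFF true = true
((A AND ((E OR A) AND E)) IFF (NOT (E OR A) XOR A)) IFF E = true IFF true = true
A AND E = true AND true = true
E IMPLIES A = true IMPLIES true = true
A IFF (E IMPLIES A) = true IFF true = true
A XOR (A IFF (E IMPLIES A)) = true XOR true = false
(A AND E) XOR (A XOR (A IFF (E IMPLIES A))) = true XOR false = true
(((A AND ((E OR A) AND E)) IFF (NOT (E OR A) XOR A)) IFF E) XOR ((A AND E) XOR (A XOR (A IFF (E IMPLIES A)))) = true XOR true = false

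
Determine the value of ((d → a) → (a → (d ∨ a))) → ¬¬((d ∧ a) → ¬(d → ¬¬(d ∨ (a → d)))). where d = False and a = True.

d → a = False → True = True
d ∨ a = False ∨ True = True
a → (d ∨ a) = True → True = True
(d → a) → (a → (d ∨ a)) = True → True = True
d ∧ a = False ∧ True = False
a → d = True → False = False
d ∨ (a → d) = False ∨ False = False
¬(d ∨ (a → d)) = ¬False = True
¬¬(d ∨ (a → d)) = ¬True = False
d → ¬¬(d ∨ (a → d)) = False → False = True
¬(d → ¬¬(d ∨ (a → d))) = ¬True = False
(d ∧ a) → ¬(d → ¬¬(d ∨ (a → d))) = False → False = True
¬((d ∧ a) → ¬(d → ¬¬(d ∨ (a → d)))) = ¬True = False
¬¬((d ∧ a) → ¬(d → ¬¬(d ∨ (a → d)))) = ¬False = True
((d → a) → (a → (d ∨ a))) → ¬¬((d ∧ a) → ¬(d → ¬¬(d ∨ (a → d)))) = True → True = True

True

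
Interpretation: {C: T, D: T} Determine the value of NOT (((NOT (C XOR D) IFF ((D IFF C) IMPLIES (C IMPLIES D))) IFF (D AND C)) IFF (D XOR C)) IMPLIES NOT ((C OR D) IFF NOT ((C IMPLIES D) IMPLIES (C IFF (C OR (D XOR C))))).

T

C XOR D = T XOR T = F
NOT (C XOR D) = NOT F = T
D IFF C = T IFF T = T
C IMPLIES D = T IMPLIES T = T
(D IFF C) IMPLIES (C IMPLIES D) = T IMPLIES T = T
NOT (C XOR D) IFF ((D IFF C) IMPLIES (C IMPLIES D)) = T IFF T = T
D AND C = T AND T = T
(NOT (C XOR D) IFF ((D IFF C) IMPLIES (C IMPLIES D))) IFF (D AND C) = T IFF T = T
D XOR C = T XOR T = F
((NOT (C XOR D) IFF ((D IFF C) IMPLIES (C IMPLIES D))) IFF (D AND C)) IFF (D XOR C) = T IFF F = F
NOT (((NOT (C XOR D) IFF ((D IFF C) IMPLIES (C IMPLIES D))) IFF (D AND C)) IFF (D XOR C)) = NOT F = T
C OR D = T OR T = T
C IMPLIES D = T IMPLIES T = T
D XOR C = T XOR T = F
C OR (D XOR C) = T OR F = T
C IFF (C OR (D XOR C)) = T IFF T = T
(C IMPLIES D) IMPLIES (C IFF (C OR (D XOR C))) = T IMPLIES T = T
NOT ((C IMPLIES D) IMPLIES (C IFF (C OR (D XOR C)))) = NOT T = F
(C OR D) IFF NOT ((C IMPLIES D) IMPLIES (C IFF (C OR (D XOR C)))) = T IFF F = F
NOT ((C OR D) IFF NOT ((C IMPLIES D) IMPLIES (C IFF (C OR (D XOR C))))) = NOT F = T
NOT (((NOT (C XOR D) IFF ((D IFF C) IMPLIES (C IMPLIES D))) IFF (D AND C)) IFF (D XOR C)) IMPLIES NOT ((C OR D) IFF NOT ((C IMPLIES D) IMPLIES (C IFF (C OR (D XOR C))))) = T IMPLIES T = T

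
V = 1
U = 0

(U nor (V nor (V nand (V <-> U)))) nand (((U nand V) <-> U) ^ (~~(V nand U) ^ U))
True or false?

0

V <-> U = 1 <-> 0 = 0
V nand (V <-> U) = 1 nand 0 = 1
V nor (V nand (V <-> U)) = 1 nor 1 = 0
U nor (V nor (V nand (V <-> U))) = 0 nor 0 = 1
U nand V = 0 nand 1 = 1
(U nand V) <-> U = 1 <-> 0 = 0
V nand U = 1 nand 0 = 1
~(V nand U) = ~1 = 0
~~(V nand U) = ~0 = 1
~~(V nand U) ^ U = 1 ^ 0 = 1
((U nand V) <-> U) ^ (~~(V nand U) ^ U) = 0 ^ 1 = 1
(U nor (V nor (V nand (V <-> U)))) nand (((U nand V) <-> U) ^ (~~(V nand U) ^ U)) = 1 nand 1 = 0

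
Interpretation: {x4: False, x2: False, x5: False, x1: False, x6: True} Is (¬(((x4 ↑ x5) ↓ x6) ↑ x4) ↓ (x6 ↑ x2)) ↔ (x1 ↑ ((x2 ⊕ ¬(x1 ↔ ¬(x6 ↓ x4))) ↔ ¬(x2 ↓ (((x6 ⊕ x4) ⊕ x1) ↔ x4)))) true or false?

False

x4 ↑ x5 = False ↑ False = True
(x4 ↑ x5) ↓ x6 = True ↓ True = False
((x4 ↑ x5) ↓ x6) ↑ x4 = False ↑ False = True
¬(((x4 ↑ x5) ↓ x6) ↑ x4) = ¬True = False
x6 ↑ x2 = True ↑ False = True
¬(((x4 ↑ x5) ↓ x6) ↑ x4) ↓ (x6 ↑ x2) = False ↓ True = False
x6 ↓ x4 = True ↓ False = False
¬(x6 ↓ x4) = ¬False = True
x1 ↔ ¬(x6 ↓ x4) = False ↔ True = False
¬(x1 ↔ ¬(x6 ↓ x4)) = ¬False = True
x2 ⊕ ¬(x1 ↔ ¬(x6 ↓ x4)) = False ⊕ True = True
x6 ⊕ x4 = True ⊕ False = True
(x6 ⊕ x4) ⊕ x1 = True ⊕ False = True
((x6 ⊕ x4) ⊕ x1) ↔ x4 = True ↔ False = False
x2 ↓ (((x6 ⊕ x4) ⊕ x1) ↔ x4) = False ↓ False = True
¬(x2 ↓ (((x6 ⊕ x4) ⊕ x1) ↔ x4)) = ¬True = False
(x2 ⊕ ¬(x1 ↔ ¬(x6 ↓ x4))) ↔ ¬(x2 ↓ (((x6 ⊕ x4) ⊕ x1) ↔ x4)) = True ↔ False = False
x1 ↑ ((x2 ⊕ ¬(x1 ↔ ¬(x6 ↓ x4))) ↔ ¬(x2 ↓ (((x6 ⊕ x4) ⊕ x1) ↔ x4))) = False ↑ False = True
(¬(((x4 ↑ x5) ↓ x6) ↑ x4) ↓ (x6 ↑ x2)) ↔ (x1 ↑ ((x2 ⊕ ¬(x1 ↔ ¬(x6 ↓ x4))) ↔ ¬(x2 ↓ (((x6 ⊕ x4) ⊕ x1) ↔ x4)))) = False ↔ True = False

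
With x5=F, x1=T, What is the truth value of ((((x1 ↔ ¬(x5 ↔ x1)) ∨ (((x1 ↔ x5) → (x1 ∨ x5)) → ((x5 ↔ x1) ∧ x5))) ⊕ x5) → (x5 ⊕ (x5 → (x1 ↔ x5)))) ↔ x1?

T

Substituting x5=F, x1=T:
x5 ↔ x1 = F ↔ T = F
¬(x5 ↔ x1) = ¬F = T
x1 ↔ ¬(x5 ↔ x1) = T ↔ T = T
x1 ↔ x5 = T ↔ F = F
x1 ∨ x5 = T ∨ F = T
(x1 ↔ x5) → (x1 ∨ x5) = F → T = T
x5 ↔ x1 = F ↔ T = F
(x5 ↔ x1) ∧ x5 = F ∧ F = F
((x1 ↔ x5) → (x1 ∨ x5)) → ((x5 ↔ x1) ∧ x5) = T → F = F
(x1 ↔ ¬(x5 ↔ x1)) ∨ (((x1 ↔ x5) → (x1 ∨ x5)) → ((x5 ↔ x1) ∧ x5)) = T ∨ F = T
((x1 ↔ ¬(x5 ↔ x1)) ∨ (((x1 ↔ x5) → (x1 ∨ x5)) → ((x5 ↔ x1) ∧ x5))) ⊕ x5 = T ⊕ F = T
x1 ↔ x5 = T ↔ F = F
x5 → (x1 ↔ x5) = F → F = T
x5 ⊕ (x5 → (x1 ↔ x5)) = F ⊕ T = T
(((x1 ↔ ¬(x5 ↔ x1)) ∨ (((x1 ↔ x5) → (x1 ∨ x5)) → ((x5 ↔ x1) ∧ x5))) ⊕ x5) → (x5 ⊕ (x5 → (x1 ↔ x5))) = T → T = T
((((x1 ↔ ¬(x5 ↔ x1)) ∨ (((x1 ↔ x5) → (x1 ∨ x5)) → ((x5 ↔ x1) ∧ x5))) ⊕ x5) → (x5 ⊕ (x5 → (x1 ↔ x5)))) ↔ x1 = T ↔ T = T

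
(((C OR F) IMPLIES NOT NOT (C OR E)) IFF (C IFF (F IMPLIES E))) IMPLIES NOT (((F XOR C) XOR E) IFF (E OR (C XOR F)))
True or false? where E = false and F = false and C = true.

Substituting E=false, F=false, C=true:
C OR F = true OR false = true
C OR E = true OR false = true
NOT (C OR E) = NOT true = false
NOT NOT (C OR E) = NOT false = true
(C OR F) IMPLIES NOT NOT (C OR E) = true IMPLIES true = true
F IMPLIES E = false IMPLIES false = true
C IFF (F IMPLIES E) = true IFF true = true
((C OR F) IMPLIES NOT NOT (C OR E)) IFF (C IFF (F IMPLIES E)) = true IFF true = true
F XOR C = false XOR true = true
(F XOR C) XOR E = true XOR false = true
C XOR F = true XOR false = true
E OR (C XOR F) = false OR true = true
((F XOR C) XOR E) IFF (E OR (C XOR F)) = true IFF true = true
NOT (((F XOR C) XOR E) IFF (E OR (C XOR F))) = NOT true = false
(((C OR F) IMPLIES NOT NOT (C OR E)) IFF (C IFF (F IMPLIES E))) IMPLIES NOT (((F XOR C) XOR E) IFF (E OR (C XOR F))) = true IMPLIES false = false

false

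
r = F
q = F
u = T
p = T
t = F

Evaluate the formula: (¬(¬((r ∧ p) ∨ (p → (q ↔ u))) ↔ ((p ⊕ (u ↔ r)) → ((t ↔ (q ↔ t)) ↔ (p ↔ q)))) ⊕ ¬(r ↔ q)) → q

T

Substituting r=F, q=F, u=T, p=T, t=F:
r ∧ p = F ∧ T = F
q ↔ u = F ↔ T = F
p → (q ↔ u) = T → F = F
(r ∧ p) ∨ (p → (q ↔ u)) = F ∨ F = F
¬((r ∧ p) ∨ (p → (q ↔ u))) = ¬F = T
u ↔ r = T ↔ F = F
p ⊕ (u ↔ r) = T ⊕ F = T
q ↔ t = F ↔ F = T
t ↔ (q ↔ t) = F ↔ T = F
p ↔ q = T ↔ F = F
(t ↔ (q ↔ t)) ↔ (p ↔ q) = F ↔ F = T
(p ⊕ (u ↔ r)) → ((t ↔ (q ↔ t)) ↔ (p ↔ q)) = T → T = T
¬((r ∧ p) ∨ (p → (q ↔ u))) ↔ ((p ⊕ (u ↔ r)) → ((t ↔ (q ↔ t)) ↔ (p ↔ q))) = T ↔ T = T
¬(¬((r ∧ p) ∨ (p → (q ↔ u))) ↔ ((p ⊕ (u ↔ r)) → ((t ↔ (q ↔ t)) ↔ (p ↔ q)))) = ¬T = F
r ↔ q = F ↔ F = T
¬(r ↔ q) = ¬T = F
¬(¬((r ∧ p) ∨ (p → (q ↔ u))) ↔ ((p ⊕ (u ↔ r)) → ((t ↔ (q ↔ t)) ↔ (p ↔ q)))) ⊕ ¬(r ↔ q) = F ⊕ F = F
(¬(¬((r ∧ p) ∨ (p → (q ↔ u))) ↔ ((p ⊕ (u ↔ r)) → ((t ↔ (q ↔ t)) ↔ (p ↔ q)))) ⊕ ¬(r ↔ q)) → q = F → F = T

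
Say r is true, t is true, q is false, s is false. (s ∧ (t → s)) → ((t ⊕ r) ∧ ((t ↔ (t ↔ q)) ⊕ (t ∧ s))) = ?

T

Substituting r=T, t=T, q=F, s=F:
t → s = T → F = F
s ∧ (t → s) = F ∧ F = F
t ⊕ r = T ⊕ T = F
t ↔ q = T ↔ F = F
t ↔ (t ↔ q) = T ↔ F = F
t ∧ s = T ∧ F = F
(t ↔ (t ↔ q)) ⊕ (t ∧ s) = F ⊕ F = F
(t ⊕ r) ∧ ((t ↔ (t ↔ q)) ⊕ (t ∧ s)) = F ∧ F = F
(s ∧ (t → s)) → ((t ⊕ r) ∧ ((t ↔ (t ↔ q)) ⊕ (t ∧ s))) = F → F = T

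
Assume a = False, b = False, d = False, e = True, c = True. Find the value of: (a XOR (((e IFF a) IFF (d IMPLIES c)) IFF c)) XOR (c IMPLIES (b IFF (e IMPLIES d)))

e IFF a = True IFF False = False
d IMPLIES c = False IMPLIES True = True
(e IFF a) IFF (d IMPLIES c) = False IFF True = False
((e IFF a) IFF (d IMPLIES c)) IFF c = False IFF True = False
a XOR (((e IFF a) IFF (d IMPLIES c)) IFF c) = False XOR False = False
e IMPLIES d = True IMPLIES False = False
b IFF (e IMPLIES d) = False IFF False = True
c IMPLIES (b IFF (e IMPLIES d)) = True IMPLIES True = True
(a XOR (((e IFF a) IFF (d IMPLIES c)) IFF c)) XOR (c IMPLIES (b IFF (e IMPLIES d))) = False XOR True = True

True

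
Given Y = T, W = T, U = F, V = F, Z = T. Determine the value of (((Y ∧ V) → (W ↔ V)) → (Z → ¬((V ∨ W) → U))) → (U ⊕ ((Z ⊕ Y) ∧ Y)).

F

Y ∧ V = T ∧ F = F
W ↔ V = T ↔ F = F
(Y ∧ V) → (W ↔ V) = F → F = T
V ∨ W = F ∨ T = T
(V ∨ W) → U = T → F = F
¬((V ∨ W) → U) = ¬F = T
Z → ¬((V ∨ W) → U) = T → T = T
((Y ∧ V) → (W ↔ V)) → (Z → ¬((V ∨ W) → U)) = T → T = T
Z ⊕ Y = T ⊕ T = F
(Z ⊕ Y) ∧ Y = F ∧ T = F
U ⊕ ((Z ⊕ Y) ∧ Y) = F ⊕ F = F
(((Y ∧ V) → (W ↔ V)) → (Z → ¬((V ∨ W) → U))) → (U ⊕ ((Z ⊕ Y) ∧ Y)) = T → F = F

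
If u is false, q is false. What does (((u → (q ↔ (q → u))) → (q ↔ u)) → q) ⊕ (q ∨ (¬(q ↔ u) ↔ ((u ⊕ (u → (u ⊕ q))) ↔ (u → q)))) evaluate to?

q → u = False → False = True
q ↔ (q → u) = False ↔ True = False
u → (q ↔ (q → u)) = False → False = True
q ↔ u = False ↔ False = True
(u → (q ↔ (q → u))) → (q ↔ u) = True → True = True
((u → (q ↔ (q → u))) → (q ↔ u)) → q = True → False = False
q ↔ u = False ↔ False = True
¬(q ↔ u) = ¬True = False
u ⊕ q = False ⊕ False = False
u → (u ⊕ q) = False → False = True
u ⊕ (u → (u ⊕ q)) = False ⊕ True = True
u → q = False → False = True
(u ⊕ (u → (u ⊕ q))) ↔ (u → q) = True ↔ True = True
¬(q ↔ u) ↔ ((u ⊕ (u → (u ⊕ q))) ↔ (u → q)) = False ↔ True = False
q ∨ (¬(q ↔ u) ↔ ((u ⊕ (u → (u ⊕ q))) ↔ (u → q))) = False ∨ False = False
(((u → (q ↔ (q → u))) → (q ↔ u)) → q) ⊕ (q ∨ (¬(q ↔ u) ↔ ((u ⊕ (u → (u ⊕ q))) ↔ (u → q)))) = False ⊕ False = False

False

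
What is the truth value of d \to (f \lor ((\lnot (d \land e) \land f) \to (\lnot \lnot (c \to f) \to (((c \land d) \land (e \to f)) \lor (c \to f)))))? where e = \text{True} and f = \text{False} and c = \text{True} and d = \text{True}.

d \land e = \text{True} \land \text{True} = \text{True}
\lnot (d \land e) = \lnot \text{True} = \text{False}
\lnot (d \land e) \land f = \text{False} \land \text{False} = \text{False}
c \to f = \text{True} \to \text{False} = \text{False}
\lnot (c \to f) = \lnot \text{False} = \text{True}
\lnot \lnot (c \to f) = \lnot \text{True} = \text{False}
c \land d = \text{True} \land \text{True} = \text{True}
e \to f = \text{True} \to \text{False} = \text{False}
(c \land d) \land (e \to f) = \text{True} \land \text{False} = \text{False}
c \to f = \text{True} \to \text{False} = \text{False}
((c \land d) \land (e \to f)) \lor (c \to f) = \text{False} \lor \text{False} = \text{False}
\lnot \lnot (c \to f) \to (((c \land d) \land (e \to f)) \lor (c \to f)) = \text{False} \to \text{False} = \text{True}
(\lnot (d \land e) \land f) \to (\lnot \lnot (c \to f) \to (((c \land d) \land (e \to f)) \lor (c \to f))) = \text{False} \to \text{True} = \text{True}
f \lor ((\lnot (d \land e) \land f) \to (\lnot \lnot (c \to f) \to (((c \land d) \land (e \to f)) \lor (c \to f)))) = \text{False} \lor \text{True} = \text{True}
d \to (f \lor ((\lnot (d \land e) \land f) \to (\lnot \lnot (c \to f) \to (((c \land d) \land (e \to f)) \lor (c \to f))))) = \text{True} \to \text{True} = \text{True}

\text{True}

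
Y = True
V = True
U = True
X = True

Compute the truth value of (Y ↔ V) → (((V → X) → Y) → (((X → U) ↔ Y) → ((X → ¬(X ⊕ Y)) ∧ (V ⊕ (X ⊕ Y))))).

Y ↔ V = True ↔ True = True
V → X = True → True = True
(V → X) → Y = True → True = True
X → U = True → True = True
(X → U) ↔ Y = True ↔ True = True
X ⊕ Y = True ⊕ True = False
¬(X ⊕ Y) = ¬False = True
X → ¬(X ⊕ Y) = True → True = True
X ⊕ Y = True ⊕ True = False
V ⊕ (X ⊕ Y) = True ⊕ False = True
(X → ¬(X ⊕ Y)) ∧ (V ⊕ (X ⊕ Y)) = True ∧ True = True
((X → U) ↔ Y) → ((X → ¬(X ⊕ Y)) ∧ (V ⊕ (X ⊕ Y))) = True → True = True
((V → X) → Y) → (((X → U) ↔ Y) → ((X → ¬(X ⊕ Y)) ∧ (V ⊕ (X ⊕ Y)))) = True → True = True
(Y ↔ V) → (((V → X) → Y) → (((X → U) ↔ Y) → ((X → ¬(X ⊕ Y)) ∧ (V ⊕ (X ⊕ Y))))) = True → True = True

True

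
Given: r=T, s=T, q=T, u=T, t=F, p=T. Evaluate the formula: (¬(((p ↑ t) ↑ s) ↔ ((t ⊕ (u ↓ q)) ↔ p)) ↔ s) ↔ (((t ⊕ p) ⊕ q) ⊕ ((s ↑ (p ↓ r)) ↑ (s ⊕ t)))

p ↑ t = T ↑ F = T
(p ↑ t) ↑ s = T ↑ T = F
u ↓ q = T ↓ T = F
t ⊕ (u ↓ q) = F ⊕ F = F
(t ⊕ (u ↓ q)) ↔ p = F ↔ T = F
((p ↑ t) ↑ s) ↔ ((t ⊕ (u ↓ q)) ↔ p) = F ↔ F = T
¬(((p ↑ t) ↑ s) ↔ ((t ⊕ (u ↓ q)) ↔ p)) = ¬T = F
¬(((p ↑ t) ↑ s) ↔ ((t ⊕ (u ↓ q)) ↔ p)) ↔ s = F ↔ T = F
t ⊕ p = F ⊕ T = T
(t ⊕ p) ⊕ q = T ⊕ T = F
p ↓ r = T ↓ T = F
s ↑ (p ↓ r) = T ↑ F = T
s ⊕ t = T ⊕ F = T
(s ↑ (p ↓ r)) ↑ (s ⊕ t) = T ↑ T = F
((t ⊕ p) ⊕ q) ⊕ ((s ↑ (p ↓ r)) ↑ (s ⊕ t)) = F ⊕ F = F
(¬(((p ↑ t) ↑ s) ↔ ((t ⊕ (u ↓ q)) ↔ p)) ↔ s) ↔ (((t ⊕ p) ⊕ q) ⊕ ((s ↑ (p ↓ r)) ↑ (s ⊕ t))) = F ↔ F = T

T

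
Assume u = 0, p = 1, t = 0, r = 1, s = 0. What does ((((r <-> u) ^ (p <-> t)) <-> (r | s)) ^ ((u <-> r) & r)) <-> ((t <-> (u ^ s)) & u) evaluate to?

1

r <-> u = 1 <-> 0 = 0
p <-> t = 1 <-> 0 = 0
(r <-> u) ^ (p <-> t) = 0 ^ 0 = 0
r | s = 1 | 0 = 1
((r <-> u) ^ (p <-> t)) <-> (r | s) = 0 <-> 1 = 0
u <-> r = 0 <-> 1 = 0
(u <-> r) & r = 0 & 1 = 0
(((r <-> u) ^ (p <-> t)) <-> (r | s)) ^ ((u <-> r) & r) = 0 ^ 0 = 0
u ^ s = 0 ^ 0 = 0
t <-> (u ^ s) = 0 <-> 0 = 1
(t <-> (u ^ s)) & u = 1 & 0 = 0
((((r <-> u) ^ (p <-> t)) <-> (r | s)) ^ ((u <-> r) & r)) <-> ((t <-> (u ^ s)) & u) = 0 <-> 0 = 1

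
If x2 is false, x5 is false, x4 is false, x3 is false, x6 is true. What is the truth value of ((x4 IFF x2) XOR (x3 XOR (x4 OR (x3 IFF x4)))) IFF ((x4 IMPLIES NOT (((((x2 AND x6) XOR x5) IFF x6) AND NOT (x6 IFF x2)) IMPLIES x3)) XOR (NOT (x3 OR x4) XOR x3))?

Substituting x2=F, x5=F, x4=F, x3=F, x6=T:
x4 IFF x2 = F IFF F = T
x3 IFF x4 = F IFF F = T
x4 OR (x3 IFF x4) = F OR T = T
x3 XOR (x4 OR (x3 IFF x4)) = F XOR T = T
(x4 IFF x2) XOR (x3 XOR (x4 OR (x3 IFF x4))) = T XOR T = F
x2 AND x6 = F AND T = F
(x2 AND x6) XOR x5 = F XOR F = F
((x2 AND x6) XOR x5) IFF x6 = F IFF T = F
x6 IFF x2 = T IFF F = F
NOT (x6 IFF x2) = NOT F = T
(((x2 AND x6) XOR x5) IFF x6) AND NOT (x6 IFF x2) = F AND T = F
((((x2 AND x6) XOR x5) IFF x6) AND NOT (x6 IFF x2)) IMPLIES x3 = F IMPLIES F = T
NOT (((((x2 AND x6) XOR x5) IFF x6) AND NOT (x6 IFF x2)) IMPLIES x3) = NOT T = F
x4 IMPLIES NOT (((((x2 AND x6) XOR x5) IFF x6) AND NOT (x6 IFF x2)) IMPLIES x3) = F IMPLIES F = T
x3 OR x4 = F OR F = F
NOT (x3 OR x4) = NOT F = T
NOT (x3 OR x4) XOR x3 = T XOR F = T
(x4 IMPLIES NOT (((((x2 AND x6) XOR x5) IFF x6) AND NOT (x6 IFF x2)) IMPLIES x3)) XOR (NOT (x3 OR x4) XOR x3) = T XOR T = F
((x4 IFF x2) XOR (x3 XOR (x4 OR (x3 IFF x4)))) IFF ((x4 IMPLIES NOT (((((x2 AND x6) XOR x5) IFF x6) AND NOT (x6 IFF x2)) IMPLIES x3)) XOR (NOT (x3 OR x4) XOR x3)) = F IFF F = T

T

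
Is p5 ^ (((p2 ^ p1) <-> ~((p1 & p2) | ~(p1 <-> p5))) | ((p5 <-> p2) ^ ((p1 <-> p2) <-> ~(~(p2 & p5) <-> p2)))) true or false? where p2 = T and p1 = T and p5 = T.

F

p2 ^ p1 = T ^ T = F
p1 & p2 = T & T = T
p1 <-> p5 = T <-> T = T
~(p1 <-> p5) = ~T = F
(p1 & p2) | ~(p1 <-> p5) = T | F = T
~((p1 & p2) | ~(p1 <-> p5)) = ~T = F
(p2 ^ p1) <-> ~((p1 & p2) | ~(p1 <-> p5)) = F <-> F = T
p5 <-> p2 = T <-> T = T
p1 <-> p2 = T <-> T = T
p2 & p5 = T & T = T
~(p2 & p5) = ~T = F
~(p2 & p5) <-> p2 = F <-> T = F
~(~(p2 & p5) <-> p2) = ~F = T
(p1 <-> p2) <-> ~(~(p2 & p5) <-> p2) = T <-> T = T
(p5 <-> p2) ^ ((p1 <-> p2) <-> ~(~(p2 & p5) <-> p2)) = T ^ T = F
((p2 ^ p1) <-> ~((p1 & p2) | ~(p1 <-> p5))) | ((p5 <-> p2) ^ ((p1 <-> p2) <-> ~(~(p2 & p5) <-> p2))) = T | F = T
p5 ^ (((p2 ^ p1) <-> ~((p1 & p2) | ~(p1 <-> p5))) | ((p5 <-> p2) ^ ((p1 <-> p2) <-> ~(~(p2 & p5) <-> p2)))) = T ^ T = F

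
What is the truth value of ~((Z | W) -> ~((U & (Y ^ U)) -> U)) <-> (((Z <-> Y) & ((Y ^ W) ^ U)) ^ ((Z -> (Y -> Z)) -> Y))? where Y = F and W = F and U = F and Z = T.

F

Z | W = T | F = T
Y ^ U = F ^ F = F
U & (Y ^ U) = F & F = F
(U & (Y ^ U)) -> U = F -> F = T
~((U & (Y ^ U)) -> U) = ~T = F
(Z | W) -> ~((U & (Y ^ U)) -> U) = T -> F = F
~((Z | W) -> ~((U & (Y ^ U)) -> U)) = ~F = T
Z <-> Y = T <-> F = F
Y ^ W = F ^ F = F
(Y ^ W) ^ U = F ^ F = F
(Z <-> Y) & ((Y ^ W) ^ U) = F & F = F
Y -> Z = F -> T = T
Z -> (Y -> Z) = T -> T = T
(Z -> (Y -> Z)) -> Y = T -> F = F
((Z <-> Y) & ((Y ^ W) ^ U)) ^ ((Z -> (Y -> Z)) -> Y) = F ^ F = F
~((Z | W) -> ~((U & (Y ^ U)) -> U)) <-> (((Z <-> Y) & ((Y ^ W) ^ U)) ^ ((Z -> (Y -> Z)) -> Y)) = T <-> F = F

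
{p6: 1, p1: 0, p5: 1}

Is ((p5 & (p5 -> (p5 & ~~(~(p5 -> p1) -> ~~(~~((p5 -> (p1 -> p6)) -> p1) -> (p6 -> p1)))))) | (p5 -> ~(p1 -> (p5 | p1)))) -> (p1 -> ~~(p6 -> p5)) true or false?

p5 -> p1 = 1 -> 0 = 0
~(p5 -> p1) = ~0 = 1
p1 -> p6 = 0 -> 1 = 1
p5 -> (p1 -> p6) = 1 -> 1 = 1
(p5 -> (p1 -> p6)) -> p1 = 1 -> 0 = 0
~((p5 -> (p1 -> p6)) -> p1) = ~0 = 1
~~((p5 -> (p1 -> p6)) -> p1) = ~1 = 0
p6 -> p1 = 1 -> 0 = 0
~~((p5 -> (p1 -> p6)) -> p1) -> (p6 -> p1) = 0 -> 0 = 1
~(~~((p5 -> (p1 -> p6)) -> p1) -> (p6 -> p1)) = ~1 = 0
~~(~~((p5 -> (p1 -> p6)) -> p1) -> (p6 -> p1)) = ~0 = 1
~(p5 -> p1) -> ~~(~~((p5 -> (p1 -> p6)) -> p1) -> (p6 -> p1)) = 1 -> 1 = 1
~(~(p5 -> p1) -> ~~(~~((p5 -> (p1 -> p6)) -> p1) -> (p6 -> p1))) = ~1 = 0
~~(~(p5 -> p1) -> ~~(~~((p5 -> (p1 -> p6)) -> p1) -> (p6 -> p1))) = ~0 = 1
p5 & ~~(~(p5 -> p1) -> ~~(~~((p5 -> (p1 -> p6)) -> p1) -> (p6 -> p1))) = 1 & 1 = 1
p5 -> (p5 & ~~(~(p5 -> p1) -> ~~(~~((p5 -> (p1 -> p6)) -> p1) -> (p6 -> p1)))) = 1 -> 1 = 1
p5 & (p5 -> (p5 & ~~(~(p5 -> p1) -> ~~(~~((p5 -> (p1 -> p6)) -> p1) -> (p6 -> p1))))) = 1 & 1 = 1
p5 | p1 = 1 | 0 = 1
p1 -> (p5 | p1) = 0 -> 1 = 1
~(p1 -> (p5 | p1)) = ~1 = 0
p5 -> ~(p1 -> (p5 | p1)) = 1 -> 0 = 0
(p5 & (p5 -> (p5 & ~~(~(p5 -> p1) -> ~~(~~((p5 -> (p1 -> p6)) -> p1) -> (p6 -> p1)))))) | (p5 -> ~(p1 -> (p5 | p1))) = 1 | 0 = 1
p6 -> p5 = 1 -> 1 = 1
~(p6 -> p5) = ~1 = 0
~~(p6 -> p5) = ~0 = 1
p1 -> ~~(p6 -> p5) = 0 -> 1 = 1
((p5 & (p5 -> (p5 & ~~(~(p5 -> p1) -> ~~(~~((p5 -> (p1 -> p6)) -> p1) -> (p6 -> p1)))))) | (p5 -> ~(p1 -> (p5 | p1)))) -> (p1 -> ~~(p6 -> p5)) = 1 -> 1 = 1

1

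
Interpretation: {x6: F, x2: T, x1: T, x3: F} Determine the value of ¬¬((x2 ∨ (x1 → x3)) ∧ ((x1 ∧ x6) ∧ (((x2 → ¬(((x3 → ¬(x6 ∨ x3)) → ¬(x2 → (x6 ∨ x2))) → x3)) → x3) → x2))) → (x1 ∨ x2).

T

x1 → x3 = T → F = F
x2 ∨ (x1 → x3) = T ∨ F = T
x1 ∧ x6 = T ∧ F = F
x6 ∨ x3 = F ∨ F = F
¬(x6 ∨ x3) = ¬F = T
x3 → ¬(x6 ∨ x3) = F → T = T
x6 ∨ x2 = F ∨ T = T
x2 → (x6 ∨ x2) = T → T = T
¬(x2 → (x6 ∨ x2)) = ¬T = F
(x3 → ¬(x6 ∨ x3)) → ¬(x2 → (x6 ∨ x2)) = T → F = F
((x3 → ¬(x6 ∨ x3)) → ¬(x2 → (x6 ∨ x2))) → x3 = F → F = T
¬(((x3 → ¬(x6 ∨ x3)) → ¬(x2 → (x6 ∨ x2))) → x3) = ¬T = F
x2 → ¬(((x3 → ¬(x6 ∨ x3)) → ¬(x2 → (x6 ∨ x2))) → x3) = T → F = F
(x2 → ¬(((x3 → ¬(x6 ∨ x3)) → ¬(x2 → (x6 ∨ x2))) → x3)) → x3 = F → F = T
((x2 → ¬(((x3 → ¬(x6 ∨ x3)) → ¬(x2 → (x6 ∨ x2))) → x3)) → x3) → x2 = T → T = T
(x1 ∧ x6) ∧ (((x2 → ¬(((x3 → ¬(x6 ∨ x3)) → ¬(x2 → (x6 ∨ x2))) → x3)) → x3) → x2) = F ∧ T = F
(x2 ∨ (x1 → x3)) ∧ ((x1 ∧ x6) ∧ (((x2 → ¬(((x3 → ¬(x6 ∨ x3)) → ¬(x2 → (x6 ∨ x2))) → x3)) → x3) → x2)) = T ∧ F = F
¬((x2 ∨ (x1 → x3)) ∧ ((x1 ∧ x6) ∧ (((x2 → ¬(((x3 → ¬(x6 ∨ x3)) → ¬(x2 → (x6 ∨ x2))) → x3)) → x3) → x2))) = ¬F = T
¬¬((x2 ∨ (x1 → x3)) ∧ ((x1 ∧ x6) ∧ (((x2 → ¬(((x3 → ¬(x6 ∨ x3)) → ¬(x2 → (x6 ∨ x2))) → x3)) → x3) → x2))) = ¬T = F
x1 ∨ x2 = T ∨ T = T
¬¬((x2 ∨ (x1 → x3)) ∧ ((x1 ∧ x6) ∧ (((x2 → ¬(((x3 → ¬(x6 ∨ x3)) → ¬(x2 → (x6 ∨ x2))) → x3)) → x3) → x2))) → (x1 ∨ x2) = F → T = T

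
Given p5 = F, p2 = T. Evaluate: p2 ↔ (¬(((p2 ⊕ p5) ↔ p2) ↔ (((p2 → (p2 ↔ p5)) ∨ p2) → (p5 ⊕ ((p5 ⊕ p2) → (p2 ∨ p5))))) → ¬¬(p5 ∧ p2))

p2 ⊕ p5 = T ⊕ F = T
(p2 ⊕ p5) ↔ p2 = T ↔ T = T
p2 ↔ p5 = T ↔ F = F
p2 → (p2 ↔ p5) = T → F = F
(p2 → (p2 ↔ p5)) ∨ p2 = F ∨ T = T
p5 ⊕ p2 = F ⊕ T = T
p2 ∨ p5 = T ∨ F = T
(p5 ⊕ p2) → (p2 ∨ p5) = T → T = T
p5 ⊕ ((p5 ⊕ p2) → (p2 ∨ p5)) = F ⊕ T = T
((p2 → (p2 ↔ p5)) ∨ p2) → (p5 ⊕ ((p5 ⊕ p2) → (p2 ∨ p5))) = T → T = T
((p2 ⊕ p5) ↔ p2) ↔ (((p2 → (p2 ↔ p5)) ∨ p2) → (p5 ⊕ ((p5 ⊕ p2) → (p2 ∨ p5)))) = T ↔ T = T
¬(((p2 ⊕ p5) ↔ p2) ↔ (((p2 → (p2 ↔ p5)) ∨ p2) → (p5 ⊕ ((p5 ⊕ p2) → (p2 ∨ p5))))) = ¬T = F
p5 ∧ p2 = F ∧ T = F
¬(p5 ∧ p2) = ¬F = T
¬¬(p5 ∧ p2) = ¬T = F
¬(((p2 ⊕ p5) ↔ p2) ↔ (((p2 → (p2 ↔ p5)) ∨ p2) → (p5 ⊕ ((p5 ⊕ p2) → (p2 ∨ p5))))) → ¬¬(p5 ∧ p2) = F → F = T
p2 ↔ (¬(((p2 ⊕ p5) ↔ p2) ↔ (((p2 → (p2 ↔ p5)) ∨ p2) → (p5 ⊕ ((p5 ⊕ p2) → (p2 ∨ p5))))) → ¬¬(p5 ∧ p2)) = T ↔ T = T

T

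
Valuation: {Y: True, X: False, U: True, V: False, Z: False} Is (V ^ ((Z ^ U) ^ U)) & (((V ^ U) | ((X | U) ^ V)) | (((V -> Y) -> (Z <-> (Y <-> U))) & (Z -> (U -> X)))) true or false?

False

Z ^ U = False ^ True = True
(Z ^ U) ^ U = True ^ True = False
V ^ ((Z ^ U) ^ U) = False ^ False = False
V ^ U = False ^ True = True
X | U = False | True = True
(X | U) ^ V = True ^ False = True
(V ^ U) | ((X | U) ^ V) = True | True = True
V -> Y = False -> True = True
Y <-> U = True <-> True = True
Z <-> (Y <-> U) = False <-> True = False
(V -> Y) -> (Z <-> (Y <-> U)) = True -> False = False
U -> X = True -> False = False
Z -> (U -> X) = False -> False = True
((V -> Y) -> (Z <-> (Y <-> U))) & (Z -> (U -> X)) = False & True = False
((V ^ U) | ((X | U) ^ V)) | (((V -> Y) -> (Z <-> (Y <-> U))) & (Z -> (U -> X))) = True | False = True
(V ^ ((Z ^ U) ^ U)) & (((V ^ U) | ((X | U) ^ V)) | (((V -> Y) -> (Z <-> (Y <-> U))) & (Z -> (U -> X)))) = False & True = False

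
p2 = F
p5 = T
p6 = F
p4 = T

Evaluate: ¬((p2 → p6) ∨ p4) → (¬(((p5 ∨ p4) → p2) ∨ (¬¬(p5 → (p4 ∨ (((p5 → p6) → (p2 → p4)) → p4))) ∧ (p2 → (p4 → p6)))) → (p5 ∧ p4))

p2 → p6 = F → F = T
(p2 → p6) ∨ p4 = T ∨ T = T
¬((p2 → p6) ∨ p4) = ¬T = F
p5 ∨ p4 = T ∨ T = T
(p5 ∨ p4) → p2 = T → F = F
p5 → p6 = T → F = F
p2 → p4 = F → T = T
(p5 → p6) → (p2 → p4) = F → T = T
((p5 → p6) → (p2 → p4)) → p4 = T → T = T
p4 ∨ (((p5 → p6) → (p2 → p4)) → p4) = T ∨ T = T
p5 → (p4 ∨ (((p5 → p6) → (p2 → p4)) → p4)) = T → T = T
¬(p5 → (p4 ∨ (((p5 → p6) → (p2 → p4)) → p4))) = ¬T = F
¬¬(p5 → (p4 ∨ (((p5 → p6) → (p2 → p4)) → p4))) = ¬F = T
p4 → p6 = T → F = F
p2 → (p4 → p6) = F → F = T
¬¬(p5 → (p4 ∨ (((p5 → p6) → (p2 → p4)) → p4))) ∧ (p2 → (p4 → p6)) = T ∧ T = T
((p5 ∨ p4) → p2) ∨ (¬¬(p5 → (p4 ∨ (((p5 → p6) → (p2 → p4)) → p4))) ∧ (p2 → (p4 → p6))) = F ∨ T = T
¬(((p5 ∨ p4) → p2) ∨ (¬¬(p5 → (p4 ∨ (((p5 → p6) → (p2 → p4)) → p4))) ∧ (p2 → (p4 → p6)))) = ¬T = F
p5 ∧ p4 = T ∧ T = T
¬(((p5 ∨ p4) → p2) ∨ (¬¬(p5 → (p4 ∨ (((p5 → p6) → (p2 → p4)) → p4))) ∧ (p2 → (p4 → p6)))) → (p5 ∧ p4) = F → T = T
¬((p2 → p6) ∨ p4) → (¬(((p5 ∨ p4) → p2) ∨ (¬¬(p5 → (p4 ∨ (((p5 → p6) → (p2 → p4)) → p4))) ∧ (p2 → (p4 → p6)))) → (p5 ∧ p4)) = F → T = T

T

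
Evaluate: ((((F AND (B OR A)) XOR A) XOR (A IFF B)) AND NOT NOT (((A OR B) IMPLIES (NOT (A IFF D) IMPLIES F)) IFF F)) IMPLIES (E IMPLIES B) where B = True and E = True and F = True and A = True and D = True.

B OR A = True OR True = True
F AND (B OR A) = True AND True = True
(F AND (B OR A)) XOR A = True XOR True = False
A IFF B = True IFF True = True
((F AND (B OR A)) XOR A) XOR (A IFF B) = False XOR True = True
A OR B = True OR True = True
A IFF D = True IFF True = True
NOT (A IFF D) = NOT True = False
NOT (A IFF D) IMPLIES F = False IMPLIES True = True
(A OR B) IMPLIES (NOT (A IFF D) IMPLIES F) = True IMPLIES True = True
((A OR B) IMPLIES (NOT (A IFF D) IMPLIES F)) IFF F = True IFF True = True
NOT (((A OR B) IMPLIES (NOT (A IFF D) IMPLIES F)) IFF F) = NOT True = False
NOT NOT (((A OR B) IMPLIES (NOT (A IFF D) IMPLIES F)) IFF F) = NOT False = True
(((F AND (B OR A)) XOR A) XOR (A IFF B)) AND NOT NOT (((A OR B) IMPLIES (NOT (A IFF D) IMPLIES F)) IFF F) = True AND True = True
E IMPLIES B = True IMPLIES True = True
((((F AND (B OR A)) XOR A) XOR (A IFF B)) AND NOT NOT (((A OR B) IMPLIES (NOT (A IFF D) IMPLIES F)) IFF F)) IMPLIES (E IMPLIES B) = True IMPLIES True = True

True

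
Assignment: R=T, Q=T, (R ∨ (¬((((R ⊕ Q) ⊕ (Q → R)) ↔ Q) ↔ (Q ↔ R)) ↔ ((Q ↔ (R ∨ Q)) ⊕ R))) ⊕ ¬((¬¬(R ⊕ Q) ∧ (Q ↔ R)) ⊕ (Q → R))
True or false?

T

R ⊕ Q = T ⊕ T = F
Q → R = T → T = T
(R ⊕ Q) ⊕ (Q → R) = F ⊕ T = T
((R ⊕ Q) ⊕ (Q → R)) ↔ Q = T ↔ T = T
Q ↔ R = T ↔ T = T
(((R ⊕ Q) ⊕ (Q → R)) ↔ Q) ↔ (Q ↔ R) = T ↔ T = T
¬((((R ⊕ Q) ⊕ (Q → R)) ↔ Q) ↔ (Q ↔ R)) = ¬T = F
R ∨ Q = T ∨ T = T
Q ↔ (R ∨ Q) = T ↔ T = T
(Q ↔ (R ∨ Q)) ⊕ R = T ⊕ T = F
¬((((R ⊕ Q) ⊕ (Q → R)) ↔ Q) ↔ (Q ↔ R)) ↔ ((Q ↔ (R ∨ Q)) ⊕ R) = F ↔ F = T
R ∨ (¬((((R ⊕ Q) ⊕ (Q → R)) ↔ Q) ↔ (Q ↔ R)) ↔ ((Q ↔ (R ∨ Q)) ⊕ R)) = T ∨ T = T
R ⊕ Q = T ⊕ T = F
¬(R ⊕ Q) = ¬F = T
¬¬(R ⊕ Q) = ¬T = F
Q ↔ R = T ↔ T = T
¬¬(R ⊕ Q) ∧ (Q ↔ R) = F ∧ T = F
Q → R = T → T = T
(¬¬(R ⊕ Q) ∧ (Q ↔ R)) ⊕ (Q → R) = F ⊕ T = T
¬((¬¬(R ⊕ Q) ∧ (Q ↔ R)) ⊕ (Q → R)) = ¬T = F
(R ∨ (¬((((R ⊕ Q) ⊕ (Q → R)) ↔ Q) ↔ (Q ↔ R)) ↔ ((Q ↔ (R ∨ Q)) ⊕ R))) ⊕ ¬((¬¬(R ⊕ Q) ∧ (Q ↔ R)) ⊕ (Q → R)) = T ⊕ F = T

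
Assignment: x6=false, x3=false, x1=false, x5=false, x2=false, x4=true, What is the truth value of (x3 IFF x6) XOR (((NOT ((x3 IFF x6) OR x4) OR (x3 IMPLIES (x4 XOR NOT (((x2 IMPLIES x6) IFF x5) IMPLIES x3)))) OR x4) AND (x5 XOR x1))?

true

x3 IFF x6 = false IFF false = true
x3 IFF x6 = false IFF false = true
(x3 IFF x6) OR x4 = true OR true = true
NOT ((x3 IFF x6) OR x4) = NOT true = false
x2 IMPLIES x6 = false IMPLIES false = true
(x2 IMPLIES x6) IFF x5 = true IFF false = false
((x2 IMPLIES x6) IFF x5) IMPLIES x3 = false IMPLIES false = true
NOT (((x2 IMPLIES x6) IFF x5) IMPLIES x3) = NOT true = false
x4 XOR NOT (((x2 IMPLIES x6) IFF x5) IMPLIES x3) = true XOR false = true
x3 IMPLIES (x4 XOR NOT (((x2 IMPLIES x6) IFF x5) IMPLIES x3)) = false IMPLIES true = true
NOT ((x3 IFF x6) OR x4) OR (x3 IMPLIES (x4 XOR NOT (((x2 IMPLIES x6) IFF x5) IMPLIES x3))) = false OR true = true
(NOT ((x3 IFF x6) OR x4) OR (x3 IMPLIES (x4 XOR NOT (((x2 IMPLIES x6) IFF x5) IMPLIES x3)))) OR x4 = true OR true = true
x5 XOR x1 = false XOR false = false
((NOT ((x3 IFF x6) OR x4) OR (x3 IMPLIES (x4 XOR NOT (((x2 IMPLIES x6) IFF x5) IMPLIES x3)))) OR x4) AND (x5 XOR x1) = true AND false = false
(x3 IFF x6) XOR (((NOT ((x3 IFF x6) OR x4) OR (x3 IMPLIES (x4 XOR NOT (((x2 IMPLIES x6) IFF x5) IMPLIES x3)))) OR x4) AND (x5 XOR x1)) = true XOR false = true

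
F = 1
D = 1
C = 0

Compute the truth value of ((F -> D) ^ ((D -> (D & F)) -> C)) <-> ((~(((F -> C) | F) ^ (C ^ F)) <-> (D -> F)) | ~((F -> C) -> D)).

1

F -> D = 1 -> 1 = 1
D & F = 1 & 1 = 1
D -> (D & F) = 1 -> 1 = 1
(D -> (D & F)) -> C = 1 -> 0 = 0
(F -> D) ^ ((D -> (D & F)) -> C) = 1 ^ 0 = 1
F -> C = 1 -> 0 = 0
(F -> C) | F = 0 | 1 = 1
C ^ F = 0 ^ 1 = 1
((F -> C) | F) ^ (C ^ F) = 1 ^ 1 = 0
~(((F -> C) | F) ^ (C ^ F)) = ~0 = 1
D -> F = 1 -> 1 = 1
~(((F -> C) | F) ^ (C ^ F)) <-> (D -> F) = 1 <-> 1 = 1
F -> C = 1 -> 0 = 0
(F -> C) -> D = 0 -> 1 = 1
~((F -> C) -> D) = ~1 = 0
(~(((F -> C) | F) ^ (C ^ F)) <-> (D -> F)) | ~((F -> C) -> D) = 1 | 0 = 1
((F -> D) ^ ((D -> (D & F)) -> C)) <-> ((~(((F -> C) | F) ^ (C ^ F)) <-> (D -> F)) | ~((F -> C) -> D)) = 1 <-> 1 = 1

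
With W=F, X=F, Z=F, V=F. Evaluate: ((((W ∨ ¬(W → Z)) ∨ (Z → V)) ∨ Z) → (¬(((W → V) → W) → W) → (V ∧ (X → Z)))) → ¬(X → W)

F

W → Z = F → F = T
¬(W → Z) = ¬T = F
W ∨ ¬(W → Z) = F ∨ F = F
Z → V = F → F = T
(W ∨ ¬(W → Z)) ∨ (Z → V) = F ∨ T = T
((W ∨ ¬(W → Z)) ∨ (Z → V)) ∨ Z = T ∨ F = T
W → V = F → F = T
(W → V) → W = T → F = F
((W → V) → W) → W = F → F = T
¬(((W → V) → W) → W) = ¬T = F
X → Z = F → F = T
V ∧ (X → Z) = F ∧ T = F
¬(((W → V) → W) → W) → (V ∧ (X → Z)) = F → F = T
(((W ∨ ¬(W → Z)) ∨ (Z → V)) ∨ Z) → (¬(((W → V) → W) → W) → (V ∧ (X → Z))) = T → T = T
X → W = F → F = T
¬(X → W) = ¬T = F
((((W ∨ ¬(W → Z)) ∨ (Z → V)) ∨ Z) → (¬(((W → V) → W) → W) → (V ∧ (X → Z)))) → ¬(X → W) = T → F = F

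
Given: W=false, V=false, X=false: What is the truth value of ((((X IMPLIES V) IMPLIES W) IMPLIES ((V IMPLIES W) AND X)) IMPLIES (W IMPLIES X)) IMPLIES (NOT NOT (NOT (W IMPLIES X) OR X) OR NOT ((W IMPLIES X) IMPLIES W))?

X IMPLIES V = false IMPLIES false = true
(X IMPLIES V) IMPLIES W = true IMPLIES false = false
V IMPLIES W = false IMPLIES false = true
(V IMPLIES W) AND X = true AND false = false
((X IMPLIES V) IMPLIES W) IMPLIES ((V IMPLIES W) AND X) = false IMPLIES false = true
W IMPLIES X = false IMPLIES false = true
(((X IMPLIES V) IMPLIES W) IMPLIES ((V IMPLIES W) AND X)) IMPLIES (W IMPLIES X) = true IMPLIES true = true
W IMPLIES X = false IMPLIES false = true
NOT (W IMPLIES X) = NOT true = false
NOT (W IMPLIES X) OR X = false OR false = false
NOT (NOT (W IMPLIES X) OR X) = NOT false = true
NOT NOT (NOT (W IMPLIES X) OR X) = NOT true = false
W IMPLIES X = false IMPLIES false = true
(W IMPLIES X) IMPLIES W = true IMPLIES false = false
NOT ((W IMPLIES X) IMPLIES W) = NOT false = true
NOT NOT (NOT (W IMPLIES X) OR X) OR NOT ((W IMPLIES X) IMPLIES W) = false OR true = true
((((X IMPLIES V) IMPLIES W) IMPLIES ((V IMPLIES W) AND X)) IMPLIES (W IMPLIES X)) IMPLIES (NOT NOT (NOT (W IMPLIES X) OR X) OR NOT ((W IMPLIES X) IMPLIES W)) = true IMPLIES true = true

true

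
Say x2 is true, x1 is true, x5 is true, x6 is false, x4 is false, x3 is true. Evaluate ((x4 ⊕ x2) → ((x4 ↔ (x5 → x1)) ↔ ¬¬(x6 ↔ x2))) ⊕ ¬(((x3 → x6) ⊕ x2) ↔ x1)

True

x4 ⊕ x2 = False ⊕ True = True
x5 → x1 = True → True = True
x4 ↔ (x5 → x1) = False ↔ True = False
x6 ↔ x2 = False ↔ True = False
¬(x6 ↔ x2) = ¬False = True
¬¬(x6 ↔ x2) = ¬True = False
(x4 ↔ (x5 → x1)) ↔ ¬¬(x6 ↔ x2) = False ↔ False = True
(x4 ⊕ x2) → ((x4 ↔ (x5 → x1)) ↔ ¬¬(x6 ↔ x2)) = True → True = True
x3 → x6 = True → False = False
(x3 → x6) ⊕ x2 = False ⊕ True = True
((x3 → x6) ⊕ x2) ↔ x1 = True ↔ True = True
¬(((x3 → x6) ⊕ x2) ↔ x1) = ¬True = False
((x4 ⊕ x2) → ((x4 ↔ (x5 → x1)) ↔ ¬¬(x6 ↔ x2))) ⊕ ¬(((x3 → x6) ⊕ x2) ↔ x1) = True ⊕ False = True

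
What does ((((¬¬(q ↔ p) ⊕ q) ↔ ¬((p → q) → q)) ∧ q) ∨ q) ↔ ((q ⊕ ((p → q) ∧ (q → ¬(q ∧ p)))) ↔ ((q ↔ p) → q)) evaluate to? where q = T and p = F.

F

q ↔ p = T ↔ F = F
¬(q ↔ p) = ¬F = T
¬¬(q ↔ p) = ¬T = F
¬¬(q ↔ p) ⊕ q = F ⊕ T = T
p → q = F → T = T
(p → q) → q = T → T = T
¬((p → q) → q) = ¬T = F
(¬¬(q ↔ p) ⊕ q) ↔ ¬((p → q) → q) = T ↔ F = F
((¬¬(q ↔ p) ⊕ q) ↔ ¬((p → q) → q)) ∧ q = F ∧ T = F
(((¬¬(q ↔ p) ⊕ q) ↔ ¬((p → q) → q)) ∧ q) ∨ q = F ∨ T = T
p → q = F → T = T
q ∧ p = T ∧ F = F
¬(q ∧ p) = ¬F = T
q → ¬(q ∧ p) = T → T = T
(p → q) ∧ (q → ¬(q ∧ p)) = T ∧ T = T
q ⊕ ((p → q) ∧ (q → ¬(q ∧ p))) = T ⊕ T = F
q ↔ p = T ↔ F = F
(q ↔ p) → q = F → T = T
(q ⊕ ((p → q) ∧ (q → ¬(q ∧ p)))) ↔ ((q ↔ p) → q) = F ↔ T = F
((((¬¬(q ↔ p) ⊕ q) ↔ ¬((p → q) → q)) ∧ q) ∨ q) ↔ ((q ⊕ ((p → q) ∧ (q → ¬(q ∧ p)))) ↔ ((q ↔ p) → q)) = T ↔ F = F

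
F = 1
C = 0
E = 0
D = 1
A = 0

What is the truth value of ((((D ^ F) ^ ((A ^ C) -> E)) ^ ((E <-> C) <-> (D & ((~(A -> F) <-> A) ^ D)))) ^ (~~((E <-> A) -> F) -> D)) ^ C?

D ^ F = 1 ^ 1 = 0
A ^ C = 0 ^ 0 = 0
(A ^ C) -> E = 0 -> 0 = 1
(D ^ F) ^ ((A ^ C) -> E) = 0 ^ 1 = 1
E <-> C = 0 <-> 0 = 1
A -> F = 0 -> 1 = 1
~(A -> F) = ~1 = 0
~(A -> F) <-> A = 0 <-> 0 = 1
(~(A -> F) <-> A) ^ D = 1 ^ 1 = 0
D & ((~(A -> F) <-> A) ^ D) = 1 & 0 = 0
(E <-> C) <-> (D & ((~(A -> F) <-> A) ^ D)) = 1 <-> 0 = 0
((D ^ F) ^ ((A ^ C) -> E)) ^ ((E <-> C) <-> (D & ((~(A -> F) <-> A) ^ D))) = 1 ^ 0 = 1
E <-> A = 0 <-> 0 = 1
(E <-> A) -> F = 1 -> 1 = 1
~((E <-> A) -> F) = ~1 = 0
~~((E <-> A) -> F) = ~0 = 1
~~((E <-> A) -> F) -> D = 1 -> 1 = 1
(((D ^ F) ^ ((A ^ C) -> E)) ^ ((E <-> C) <-> (D & ((~(A -> F) <-> A) ^ D)))) ^ (~~((E <-> A) -> F) -> D) = 1 ^ 1 = 0
((((D ^ F) ^ ((A ^ C) -> E)) ^ ((E <-> C) <-> (D & ((~(A -> F) <-> A) ^ D)))) ^ (~~((E <-> A) -> F) -> D)) ^ C = 0 ^ 0 = 0

0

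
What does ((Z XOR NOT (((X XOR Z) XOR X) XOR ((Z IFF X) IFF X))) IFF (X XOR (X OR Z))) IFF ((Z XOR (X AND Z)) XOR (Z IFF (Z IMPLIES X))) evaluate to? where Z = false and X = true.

X XOR Z = true XOR false = true
(X XOR Z) XOR X = true XOR true = false
Z IFF X = false IFF true = false
(Z IFF X) IFF X = false IFF true = false
((X XOR Z) XOR X) XOR ((Z IFF X) IFF X) = false XOR false = false
NOT (((X XOR Z) XOR X) XOR ((Z IFF X) IFF X)) = NOT false = true
Z XOR NOT (((X XOR Z) XOR X) XOR ((Z IFF X) IFF X)) = false XOR true = true
X OR Z = true OR false = true
X XOR (X OR Z) = true XOR true = false
(Z XOR NOT (((X XOR Z) XOR X) XOR ((Z IFF X) IFF X))) IFF (X XOR (X OR Z)) = true IFF false = false
X AND Z = true AND false = false
Z XOR (X AND Z) = false XOR false = false
Z IMPLIES X = false IMPLIES true = true
Z IFF (Z IMPLIES X) = false IFF true = false
(Z XOR (X AND Z)) XOR (Z IFF (Z IMPLIES X)) = false XOR false = false
((Z XOR NOT (((X XOR Z) XOR X) XOR ((Z IFF X) IFF X))) IFF (X XOR (X OR Z))) IFF ((Z XOR (X AND Z)) XOR (Z IFF (Z IMPLIES X))) = false IFF false = true

true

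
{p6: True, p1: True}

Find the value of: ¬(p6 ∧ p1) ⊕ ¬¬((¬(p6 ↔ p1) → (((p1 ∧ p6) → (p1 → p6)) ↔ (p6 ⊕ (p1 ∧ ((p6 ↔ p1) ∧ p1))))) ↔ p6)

True

Substituting p6=True, p1=True:
p6 ∧ p1 = True ∧ True = True
¬(p6 ∧ p1) = ¬True = False
p6 ↔ p1 = True ↔ True = True
¬(p6 ↔ p1) = ¬True = False
p1 ∧ p6 = True ∧ True = True
p1 → p6 = True → True = True
(p1 ∧ p6) → (p1 → p6) = True → True = True
p6 ↔ p1 = True ↔ True = True
(p6 ↔ p1) ∧ p1 = True ∧ True = True
p1 ∧ ((p6 ↔ p1) ∧ p1) = True ∧ True = True
p6 ⊕ (p1 ∧ ((p6 ↔ p1) ∧ p1)) = True ⊕ True = False
((p1 ∧ p6) → (p1 → p6)) ↔ (p6 ⊕ (p1 ∧ ((p6 ↔ p1) ∧ p1))) = True ↔ False = False
¬(p6 ↔ p1) → (((p1 ∧ p6) → (p1 → p6)) ↔ (p6 ⊕ (p1 ∧ ((p6 ↔ p1) ∧ p1)))) = False → False = True
(¬(p6 ↔ p1) → (((p1 ∧ p6) → (p1 → p6)) ↔ (p6 ⊕ (p1 ∧ ((p6 ↔ p1) ∧ p1))))) ↔ p6 = True ↔ True = True
¬((¬(p6 ↔ p1) → (((p1 ∧ p6) → (p1 → p6)) ↔ (p6 ⊕ (p1 ∧ ((p6 ↔ p1) ∧ p1))))) ↔ p6) = ¬True = False
¬¬((¬(p6 ↔ p1) → (((p1 ∧ p6) → (p1 → p6)) ↔ (p6 ⊕ (p1 ∧ ((p6 ↔ p1) ∧ p1))))) ↔ p6) = ¬False = True
¬(p6 ∧ p1) ⊕ ¬¬((¬(p6 ↔ p1) → (((p1 ∧ p6) → (p1 → p6)) ↔ (p6 ⊕ (p1 ∧ ((p6 ↔ p1) ∧ p1))))) ↔ p6) = False ⊕ True = True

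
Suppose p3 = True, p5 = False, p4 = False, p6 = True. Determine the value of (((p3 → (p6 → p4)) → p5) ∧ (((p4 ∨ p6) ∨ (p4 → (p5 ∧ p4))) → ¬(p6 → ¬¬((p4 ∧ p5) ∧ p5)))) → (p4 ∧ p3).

p6 → p4 = True → False = False
p3 → (p6 → p4) = True → False = False
(p3 → (p6 → p4)) → p5 = False → False = True
p4 ∨ p6 = False ∨ True = True
p5 ∧ p4 = False ∧ False = False
p4 → (p5 ∧ p4) = False → False = True
(p4 ∨ p6) ∨ (p4 → (p5 ∧ p4)) = True ∨ True = True
p4 ∧ p5 = False ∧ False = False
(p4 ∧ p5) ∧ p5 = False ∧ False = False
¬((p4 ∧ p5) ∧ p5) = ¬False = True
¬¬((p4 ∧ p5) ∧ p5) = ¬True = False
p6 → ¬¬((p4 ∧ p5) ∧ p5) = True → False = False
¬(p6 → ¬¬((p4 ∧ p5) ∧ p5)) = ¬False = True
((p4 ∨ p6) ∨ (p4 → (p5 ∧ p4))) → ¬(p6 → ¬¬((p4 ∧ p5) ∧ p5)) = True → True = True
((p3 → (p6 → p4)) → p5) ∧ (((p4 ∨ p6) ∨ (p4 → (p5 ∧ p4))) → ¬(p6 → ¬¬((p4 ∧ p5) ∧ p5))) = True ∧ True = True
p4 ∧ p3 = False ∧ True = False
(((p3 → (p6 → p4)) → p5) ∧ (((p4 ∨ p6) ∨ (p4 → (p5 ∧ p4))) → ¬(p6 → ¬¬((p4 ∧ p5) ∧ p5)))) → (p4 ∧ p3) = True → False = False

False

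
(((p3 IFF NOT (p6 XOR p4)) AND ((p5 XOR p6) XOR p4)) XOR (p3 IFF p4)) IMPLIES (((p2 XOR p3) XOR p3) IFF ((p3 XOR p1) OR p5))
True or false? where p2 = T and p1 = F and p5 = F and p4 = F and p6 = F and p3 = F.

F

Substituting p2=T, p1=F, p5=F, p4=F, p6=F, p3=F:
p6 XOR p4 = F XOR F = F
NOT (p6 XOR p4) = NOT F = T
p3 IFF NOT (p6 XOR p4) = F IFF T = F
p5 XOR p6 = F XOR F = F
(p5 XOR p6) XOR p4 = F XOR F = F
(p3 IFF NOT (p6 XOR p4)) AND ((p5 XOR p6) XOR p4) = F AND F = F
p3 IFF p4 = F IFF F = T
((p3 IFF NOT (p6 XOR p4)) AND ((p5 XOR p6) XOR p4)) XOR (p3 IFF p4) = F XOR T = T
p2 XOR p3 = T XOR F = T
(p2 XOR p3) XOR p3 = T XOR F = T
p3 XOR p1 = F XOR F = F
(p3 XOR p1) OR p5 = F OR F = F
((p2 XOR p3) XOR p3) IFF ((p3 XOR p1) OR p5) = T IFF F = F
(((p3 IFF NOT (p6 XOR p4)) AND ((p5 XOR p6) XOR p4)) XOR (p3 IFF p4)) IMPLIES (((p2 XOR p3) XOR p3) IFF ((p3 XOR p1) OR p5)) = T IMPLIES F = F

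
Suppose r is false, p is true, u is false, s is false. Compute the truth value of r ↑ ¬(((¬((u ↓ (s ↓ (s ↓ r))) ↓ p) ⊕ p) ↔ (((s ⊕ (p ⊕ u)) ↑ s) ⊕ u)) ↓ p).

T

s ↓ r = F ↓ F = T
s ↓ (s ↓ r) = F ↓ T = F
u ↓ (s ↓ (s ↓ r)) = F ↓ F = T
(u ↓ (s ↓ (s ↓ r))) ↓ p = T ↓ T = F
¬((u ↓ (s ↓ (s ↓ r))) ↓ p) = ¬F = T
¬((u ↓ (s ↓ (s ↓ r))) ↓ p) ⊕ p = T ⊕ T = F
p ⊕ u = T ⊕ F = T
s ⊕ (p ⊕ u) = F ⊕ T = T
(s ⊕ (p ⊕ u)) ↑ s = T ↑ F = T
((s ⊕ (p ⊕ u)) ↑ s) ⊕ u = T ⊕ F = T
(¬((u ↓ (s ↓ (s ↓ r))) ↓ p) ⊕ p) ↔ (((s ⊕ (p ⊕ u)) ↑ s) ⊕ u) = F ↔ T = F
((¬((u ↓ (s ↓ (s ↓ r))) ↓ p) ⊕ p) ↔ (((s ⊕ (p ⊕ u)) ↑ s) ⊕ u)) ↓ p = F ↓ T = F
¬(((¬((u ↓ (s ↓ (s ↓ r))) ↓ p) ⊕ p) ↔ (((s ⊕ (p ⊕ u)) ↑ s) ⊕ u)) ↓ p) = ¬F = T
r ↑ ¬(((¬((u ↓ (s ↓ (s ↓ r))) ↓ p) ⊕ p) ↔ (((s ⊕ (p ⊕ u)) ↑ s) ⊕ u)) ↓ p) = F ↑ T = T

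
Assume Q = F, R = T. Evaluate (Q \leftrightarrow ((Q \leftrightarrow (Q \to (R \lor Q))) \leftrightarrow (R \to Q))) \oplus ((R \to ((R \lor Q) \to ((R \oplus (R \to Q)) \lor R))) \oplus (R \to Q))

T

R \lor Q = T \lor F = T
Q \to (R \lor Q) = F \to T = T
Q \leftrightarrow (Q \to (R \lor Q)) = F \leftrightarrow T = F
R \to Q = T \to F = F
(Q \leftrightarrow (Q \to (R \lor Q))) \leftrightarrow (R \to Q) = F \leftrightarrow F = T
Q \leftrightarrow ((Q \leftrightarrow (Q \to (R \lor Q))) \leftrightarrow (R \to Q)) = F \leftrightarrow T = F
R \lor Q = T \lor F = T
R \to Q = T \to F = F
R \oplus (R \to Q) = T \oplus F = T
(R \oplus (R \to Q)) \lor R = T \lor T = T
(R \lor Q) \to ((R \oplus (R \to Q)) \lor R) = T \to T = T
R \to ((R \lor Q) \to ((R \oplus (R \to Q)) \lor R)) = T \to T = T
R \to Q = T \to F = F
(R \to ((R \lor Q) \to ((R \oplus (R \to Q)) \lor R))) \oplus (R \to Q) = T \oplus F = T
(Q \leftrightarrow ((Q \leftrightarrow (Q \to (R \lor Q))) \leftrightarrow (R \to Q))) \oplus ((R \to ((R \lor Q) \to ((R \oplus (R \to Q)) \lor R))) \oplus (R \to Q)) = F \oplus T = T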